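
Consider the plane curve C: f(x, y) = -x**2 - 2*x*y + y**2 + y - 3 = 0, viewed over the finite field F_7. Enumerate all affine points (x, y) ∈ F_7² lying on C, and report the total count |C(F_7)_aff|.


Affine F_7-points: {(2, 0), (2, 3), (5, 0), (5, 2), (6, 1), (6, 3)}; count = 6.

For each of the 49 pairs (x, y) ∈ F_7², evaluate f(x, y) mod 7. Record the zeros.
  x = 0: [0↦4, 1↦6, 2↦3, 3↦2, 4↦3, 5↦6, 6↦4]  zeros at y ∈ ∅
  x = 1: [0↦3, 1↦3, 2↦5, 3↦2, 4↦1, 5↦2, 6↦5]  zeros at y ∈ ∅
  x = 2: [0↦0, 1↦5, 2↦5, 3↦0, 4↦4, 5↦3, 6↦4]  zeros at y ∈ {0, 3}
  x = 3: [0↦2, 1↦5, 2↦3, 3↦3, 4↦5, 5↦2, 6↦1]  zeros at y ∈ ∅
  x = 4: [0↦2, 1↦3, 2↦6, 3↦4, 4↦4, 5↦6, 6↦3]  zeros at y ∈ ∅
  x = 5: [0↦0, 1↦6, 2↦0, 3↦3, 4↦1, 5↦1, 6↦3]  zeros at y ∈ {0, 2}
  x = 6: [0↦3, 1↦0, 2↦6, 3↦0, 4↦3, 5↦1, 6↦1]  zeros at y ∈ {1, 3}
Collecting zeros: affine points = {(2, 0), (2, 3), (5, 0), (5, 2), (6, 1), (6, 3)}.
Total count |C(F_7)_aff| = 6.


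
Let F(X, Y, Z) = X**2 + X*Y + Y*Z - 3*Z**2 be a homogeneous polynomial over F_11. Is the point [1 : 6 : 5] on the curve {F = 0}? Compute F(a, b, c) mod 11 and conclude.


F(1,6,5) ≡ 6 (mod 11); P is NOT on the curve.

Evaluate F(1, 6, 5) term-by-term (mod 11).
  X**2 ↦ 1·1·1·1 = 1
  X*Y ↦ 1·1·6·1 = 6
  Y*Z ↦ 1·1·6·5 = 30
  -3*Z**2 ↦ -3·1·1·25 = -75
Sum: F(1, 6, 5) = (1) + (6) + (30) + (-75) = -38.
Reducing mod 11: -38 ≡ 6 (mod 11).
Since F(a, b, c) ≡ 6 ≠ 0 (mod 11), P does NOT lie on the curve.


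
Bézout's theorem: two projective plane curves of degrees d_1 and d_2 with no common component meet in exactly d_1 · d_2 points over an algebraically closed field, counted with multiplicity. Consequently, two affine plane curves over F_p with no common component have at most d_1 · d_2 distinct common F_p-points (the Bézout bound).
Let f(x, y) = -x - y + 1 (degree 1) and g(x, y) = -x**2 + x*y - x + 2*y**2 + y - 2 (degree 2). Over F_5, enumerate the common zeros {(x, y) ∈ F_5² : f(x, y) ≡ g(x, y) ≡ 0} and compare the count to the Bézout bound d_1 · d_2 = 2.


Common zeros: ∅; count = 0; Bézout bound = 2.

deg(f) = 1, deg(g) = 2, so Bézout bound = 2.
Scan x ∈ F_5. For each x, list the y ∈ F_5 with f(x, y) ≡ 0 and those with g(x, y) ≡ 0 (mod 5); the common zeros in that column are the intersection.
  x = 0: f ≡ 0 at y ∈ {1}; g ≡ 0 at y ∈ ∅; common: ∅.
  x = 1: f ≡ 0 at y ∈ {0}; g ≡ 0 at y ∈ {1, 3}; common: ∅.
  x = 2: f ≡ 0 at y ∈ {4}; g ≡ 0 at y ∈ ∅; common: ∅.
  x = 3: f ≡ 0 at y ∈ {3}; g ≡ 0 at y ∈ ∅; common: ∅.
  x = 4: f ≡ 0 at y ∈ {2}; g ≡ 0 at y ∈ {1, 4}; common: ∅.
Collecting: common zeros = ∅, so the count is 0.
Comparison with the Bézout bound: 0 ≤ 2 = deg(f)·deg(g), as expected for curves with no common component (the affine F_5-count falls short of the bound because intersections may lie at infinity, over extension fields, or carry multiplicity).


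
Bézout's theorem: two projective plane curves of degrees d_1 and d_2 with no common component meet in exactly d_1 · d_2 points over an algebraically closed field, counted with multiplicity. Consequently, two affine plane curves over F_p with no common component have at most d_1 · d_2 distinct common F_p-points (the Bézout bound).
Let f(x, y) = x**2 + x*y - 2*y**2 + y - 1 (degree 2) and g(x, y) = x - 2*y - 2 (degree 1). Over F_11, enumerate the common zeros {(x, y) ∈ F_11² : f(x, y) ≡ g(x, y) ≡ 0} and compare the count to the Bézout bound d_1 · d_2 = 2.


Common zeros: ∅; count = 0; Bézout bound = 2.

deg(f) = 2, deg(g) = 1, so Bézout bound = 2.
Scan x ∈ F_11. For each x, list the y ∈ F_11 with f(x, y) ≡ 0 and those with g(x, y) ≡ 0 (mod 11); the common zeros in that column are the intersection.
  x = 0: f ≡ 0 at y ∈ {8, 9}; g ≡ 0 at y ∈ {10}; common: ∅.
  x = 1: f ≡ 0 at y ∈ {0, 1}; g ≡ 0 at y ∈ {5}; common: ∅.
  x = 2: f ≡ 0 at y ∈ {9}; g ≡ 0 at y ∈ {0}; common: ∅.
  x = 3: f ≡ 0 at y ∈ {5, 8}; g ≡ 0 at y ∈ {6}; common: ∅.
  x = 4: f ≡ 0 at y ∈ ∅; g ≡ 0 at y ∈ {1}; common: ∅.
  x = 5: f ≡ 0 at y ∈ ∅; g ≡ 0 at y ∈ {7}; common: ∅.
  x = 6: f ≡ 0 at y ∈ ∅; g ≡ 0 at y ∈ {2}; common: ∅.
  x = 7: f ≡ 0 at y ∈ ∅; g ≡ 0 at y ∈ {8}; common: ∅.
  x = 8: f ≡ 0 at y ∈ ∅; g ≡ 0 at y ∈ {3}; common: ∅.
  x = 9: f ≡ 0 at y ∈ {1, 4}; g ≡ 0 at y ∈ {9}; common: ∅.
  x = 10: f ≡ 0 at y ∈ {0}; g ≡ 0 at y ∈ {4}; common: ∅.
Collecting: common zeros = ∅, so the count is 0.
Comparison with the Bézout bound: 0 ≤ 2 = deg(f)·deg(g), as expected for curves with no common component (the affine F_11-count falls short of the bound because intersections may lie at infinity, over extension fields, or carry multiplicity).


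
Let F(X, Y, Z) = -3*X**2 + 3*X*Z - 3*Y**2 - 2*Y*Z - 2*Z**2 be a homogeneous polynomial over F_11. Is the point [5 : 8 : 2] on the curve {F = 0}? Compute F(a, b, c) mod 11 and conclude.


F(5,8,2) ≡ 9 (mod 11); P is NOT on the curve.

Evaluate F(5, 8, 2) term-by-term (mod 11).
  -3*X**2 ↦ -3·25·1·1 = -75
  3*X*Z ↦ 3·5·1·2 = 30
  -3*Y**2 ↦ -3·1·64·1 = -192
  -2*Y*Z ↦ -2·1·8·2 = -32
  -2*Z**2 ↦ -2·1·1·4 = -8
Sum: F(5, 8, 2) = (-75) + (30) + (-192) + (-32) + (-8) = -277.
Reducing mod 11: -277 ≡ 9 (mod 11).
Since F(a, b, c) ≡ 9 ≠ 0 (mod 11), P does NOT lie on the curve.


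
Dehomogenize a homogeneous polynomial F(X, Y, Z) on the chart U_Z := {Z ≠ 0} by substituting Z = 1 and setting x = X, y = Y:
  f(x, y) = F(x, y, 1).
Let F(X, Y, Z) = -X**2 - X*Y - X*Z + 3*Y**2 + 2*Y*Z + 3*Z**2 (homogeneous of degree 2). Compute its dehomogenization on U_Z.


f(x, y) = -x**2 - x*y - x + 3*y**2 + 2*y + 3

On U_Z we set Z = 1. Each monomial c·X^i·Y^j·Z^k in F becomes c·x^i·y^j·1^k = c·x^i·y^j.
Substituting Z = 1: F(X, Y, 1) = -x**2 - x*y - x + 3*y**2 + 2*y + 3.
Note: deg(f) ≤ deg(F) = 2; strict inequality happens when F is divisible by Z (lost terms).


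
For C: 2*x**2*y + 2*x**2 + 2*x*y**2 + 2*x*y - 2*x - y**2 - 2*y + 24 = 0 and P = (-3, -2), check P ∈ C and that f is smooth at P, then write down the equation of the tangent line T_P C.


Tangent line at P: 14*x + 38*y + 118 = 0.

Step 1: f(-3, -2) = 0, so P lies on C.
Step 2: partial derivatives
  f_x(x, y) = 4*x*y + 4*x + 2*y**2 + 2*y - 2, f_y(x, y) = 2*x**2 + 4*x*y + 2*x - 2*y - 2.
  f_x(P) = 14, f_y(P) = 38 (gradient nonzero, so P is smooth).
Step 3: tangent line at P: 14·(x − -3) + 38·(y − -2) = 0.
Expanding: 14*x + 38*y + 118 = 0.


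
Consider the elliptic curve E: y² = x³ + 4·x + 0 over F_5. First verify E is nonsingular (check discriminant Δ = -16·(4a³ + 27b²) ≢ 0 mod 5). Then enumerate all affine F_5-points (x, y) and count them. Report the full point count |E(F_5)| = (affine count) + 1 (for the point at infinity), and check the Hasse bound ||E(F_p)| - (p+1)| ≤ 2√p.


Affine points = {(0, 0), (1, 0), (2, 1), (2, 4), (3, 2), (3, 3), (4, 0)}; affine count = 7; |E(F_5)| = 8.

Discriminant check: Δ ∝ 4a³ + 27b² = 4·4³ + 27·0² = 4·64 + 27·0 ≡ 1 (mod 5). Nonzero ⇒ E is nonsingular.
For each x ∈ F_5, compute rhs = x³ + 4·x + 0 mod 5, then count y ∈ F_5 with y² ≡ rhs.
  x = 0: rhs = 0, matching y values: 0 (1 points).
  x = 1: rhs = 0, matching y values: 0 (1 points).
  x = 2: rhs = 1, matching y values: 1, 4 (2 points).
  x = 3: rhs = 4, matching y values: 2, 3 (2 points).
  x = 4: rhs = 0, matching y values: 0 (1 points).
Total affine count: 7.
Full point count |E(F_5)| = 7 + 1 = 8.
Hasse bound: |8 − (5+1)| = |2| = 2 ≤ 2√5 ≈ 4.4721 ✓.


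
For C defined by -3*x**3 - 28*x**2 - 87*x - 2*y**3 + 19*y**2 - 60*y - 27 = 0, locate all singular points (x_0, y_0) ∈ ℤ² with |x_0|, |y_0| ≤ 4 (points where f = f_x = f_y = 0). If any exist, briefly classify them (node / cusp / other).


Singular points: {(-3, 3)}; classification: node.

Compute partial derivatives:
  f_x = -9*x**2 - 56*x - 87.
  f_y = -6*y**2 + 38*y - 60.
Scan x_0 ∈ {−4, ..., 4}. For each x_0, f_y(x_0, y) is a polynomial in y; find its integer roots y ∈ {−4, ..., 4}, then test f_x and f at those candidates.
  x = -4: f_y(-4, y) = -6*y**2 + 38*y - 60; vanishes at y ∈ {3}. (-4, 3): f_x = -7 ≠ 0.
  x = -3: f_y(-3, y) = -6*y**2 + 38*y - 60; vanishes at y ∈ {3}. (-3, 3): f_x = 0, f = 0 — SINGULAR.
  x = -2: f_y(-2, y) = -6*y**2 + 38*y - 60; vanishes at y ∈ {3}. (-2, 3): f_x = -11 ≠ 0.
  x = -1: f_y(-1, y) = -6*y**2 + 38*y - 60; vanishes at y ∈ {3}. (-1, 3): f_x = -40 ≠ 0.
  x = 0: f_y(0, y) = -6*y**2 + 38*y - 60; vanishes at y ∈ {3}. (0, 3): f_x = -87 ≠ 0.
  x = 1: f_y(1, y) = -6*y**2 + 38*y - 60; vanishes at y ∈ {3}. (1, 3): f_x = -152 ≠ 0.
  x = 2: f_y(2, y) = -6*y**2 + 38*y - 60; vanishes at y ∈ {3}. (2, 3): f_x = -235 ≠ 0.
  x = 3: f_y(3, y) = -6*y**2 + 38*y - 60; vanishes at y ∈ {3}. (3, 3): f_x = -336 ≠ 0.
  x = 4: f_y(4, y) = -6*y**2 + 38*y - 60; vanishes at y ∈ {3}. (4, 3): f_x = -455 ≠ 0.
Only singular point on the grid: (-3, 3).
Classify: substitute x = -3 + u, y = 3 + v and expand: f = -3*u**3 - u**2 - 2*v**3 + v**2.
No constant or linear terms (consistent with a singular point). Quadratic part: -u**2 + v**2. Cubic part: -3*u**3 - 2*v**3.
The quadratic part v**2 - u**2 = (v − u)(v + u) splits into two distinct linear factors, so there are two distinct tangent lines y − 3 = ±(x − -3) — this is a node (ordinary double point).
Classification: node.


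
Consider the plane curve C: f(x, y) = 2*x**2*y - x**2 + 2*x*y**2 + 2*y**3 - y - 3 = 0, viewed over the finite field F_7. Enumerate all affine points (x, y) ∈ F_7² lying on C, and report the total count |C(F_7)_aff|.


Affine F_7-points: {(1, 5), (2, 0), (2, 5), (3, 3), (3, 4), (4, 2), (5, 0), (5, 2), (6, 3)}; count = 9.

For each of the 49 pairs (x, y) ∈ F_7², evaluate f(x, y) mod 7. Record the zeros.
  x = 0: [0↦4, 1↦5, 2↦4, 3↦6, 4↦2, 5↦4, 6↦3]  zeros at y ∈ ∅
  x = 1: [0↦3, 1↦1, 2↦1, 3↦1, 4↦6, 5↦0, 6↦2]  zeros at y ∈ {5}
  x = 2: [0↦0, 1↦6, 2↦4, 3↦6, 4↦3, 5↦0, 6↦2]  zeros at y ∈ {0, 5}
  x = 3: [0↦2, 1↦6, 2↦6, 3↦0, 4↦0, 5↦4, 6↦3]  zeros at y ∈ {3, 4}
  x = 4: [0↦2, 1↦1, 2↦0, 3↦4, 4↦4, 5↦5, 6↦5]  zeros at y ∈ {2}
  x = 5: [0↦0, 1↦5, 2↦0, 3↦4, 4↦1, 5↦3, 6↦1]  zeros at y ∈ {0, 2}
  x = 6: [0↦3, 1↦4, 2↦6, 3↦0, 4↦5, 5↦5, 6↦5]  zeros at y ∈ {3}
Collecting zeros: affine points = {(1, 5), (2, 0), (2, 5), (3, 3), (3, 4), (4, 2), (5, 0), (5, 2), (6, 3)}.
Total count |C(F_7)_aff| = 9.


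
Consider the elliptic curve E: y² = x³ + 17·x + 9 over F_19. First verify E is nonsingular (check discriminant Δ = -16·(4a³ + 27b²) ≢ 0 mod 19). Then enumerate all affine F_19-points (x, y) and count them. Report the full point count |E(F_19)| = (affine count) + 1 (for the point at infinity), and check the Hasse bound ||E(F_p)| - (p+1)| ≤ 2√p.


Affine points = {(0, 3), (0, 16), (3, 7), (3, 12), (6, 2), (6, 17), (8, 7), (8, 12), (9, 6), (9, 13), (10, 1), (10, 18), (11, 8), (11, 11), (16, 8), (16, 11), (17, 9), (17, 10)}; affine count = 18; |E(F_19)| = 19.

Discriminant check: Δ ∝ 4a³ + 27b² = 4·17³ + 27·9² = 4·4913 + 27·81 ≡ 8 (mod 19). Nonzero ⇒ E is nonsingular.
For each x ∈ F_19, compute rhs = x³ + 17·x + 9 mod 19, then count y ∈ F_19 with y² ≡ rhs.
  x = 0: rhs = 9, matching y values: 3, 16 (2 points).
  x = 1: rhs = 8, matching y values: none (0 points).
  x = 2: rhs = 13, matching y values: none (0 points).
  x = 3: rhs = 11, matching y values: 7, 12 (2 points).
  x = 4: rhs = 8, matching y values: none (0 points).
  x = 5: rhs = 10, matching y values: none (0 points).
  x = 6: rhs = 4, matching y values: 2, 17 (2 points).
  x = 7: rhs = 15, matching y values: none (0 points).
  x = 8: rhs = 11, matching y values: 7, 12 (2 points).
  x = 9: rhs = 17, matching y values: 6, 13 (2 points).
  x = 10: rhs = 1, matching y values: 1, 18 (2 points).
  x = 11: rhs = 7, matching y values: 8, 11 (2 points).
  x = 12: rhs = 3, matching y values: none (0 points).
  x = 13: rhs = 14, matching y values: none (0 points).
  x = 14: rhs = 8, matching y values: none (0 points).
  x = 15: rhs = 10, matching y values: none (0 points).
  x = 16: rhs = 7, matching y values: 8, 11 (2 points).
  x = 17: rhs = 5, matching y values: 9, 10 (2 points).
  x = 18: rhs = 10, matching y values: none (0 points).
Total affine count: 18.
Full point count |E(F_19)| = 18 + 1 = 19.
Hasse bound: |19 − (19+1)| = |-1| = 1 ≤ 2√19 ≈ 8.7178 ✓.


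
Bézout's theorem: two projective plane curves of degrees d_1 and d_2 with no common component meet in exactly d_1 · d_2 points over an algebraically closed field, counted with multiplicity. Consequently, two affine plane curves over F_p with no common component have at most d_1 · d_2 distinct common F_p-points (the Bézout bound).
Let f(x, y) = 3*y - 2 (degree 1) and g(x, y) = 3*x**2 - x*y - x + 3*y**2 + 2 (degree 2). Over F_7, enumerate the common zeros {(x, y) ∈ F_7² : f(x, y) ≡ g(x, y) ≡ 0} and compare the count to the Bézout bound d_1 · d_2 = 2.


Common zeros: {(1, 3), (5, 3)}; count = 2; Bézout bound = 2.

deg(f) = 1, deg(g) = 2, so Bézout bound = 2.
Scan x ∈ F_7. For each x, list the y ∈ F_7 with f(x, y) ≡ 0 and those with g(x, y) ≡ 0 (mod 7); the common zeros in that column are the intersection.
  x = 0: f ≡ 0 at y ∈ {3}; g ≡ 0 at y ∈ {2, 5}; common: ∅.
  x = 1: f ≡ 0 at y ∈ {3}; g ≡ 0 at y ∈ {2, 3}; common: {3}.
  x = 2: f ≡ 0 at y ∈ {3}; g ≡ 0 at y ∈ {5}; common: ∅.
  x = 3: f ≡ 0 at y ∈ {3}; g ≡ 0 at y ∈ ∅; common: ∅.
  x = 4: f ≡ 0 at y ∈ {3}; g ≡ 0 at y ∈ ∅; common: ∅.
  x = 5: f ≡ 0 at y ∈ {3}; g ≡ 0 at y ∈ {1, 3}; common: {3}.
  x = 6: f ≡ 0 at y ∈ {3}; g ≡ 0 at y ∈ ∅; common: ∅.
Collecting: common zeros = {(1, 3), (5, 3)}, so the count is 2.
Comparison with the Bézout bound: 2 ≤ 2 = deg(f)·deg(g), as expected for curves with no common component (the bound is attained).


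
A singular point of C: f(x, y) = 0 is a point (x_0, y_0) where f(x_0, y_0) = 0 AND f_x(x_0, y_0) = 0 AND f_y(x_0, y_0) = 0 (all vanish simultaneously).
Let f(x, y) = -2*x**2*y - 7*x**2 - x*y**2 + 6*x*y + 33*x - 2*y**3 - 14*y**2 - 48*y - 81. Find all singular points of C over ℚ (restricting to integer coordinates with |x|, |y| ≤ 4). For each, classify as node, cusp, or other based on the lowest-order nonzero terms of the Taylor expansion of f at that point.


Singular points: {(3, -3)}; classification: node.

Compute partial derivatives:
  f_x = -4*x*y - 14*x - y**2 + 6*y + 33.
  f_y = -2*x**2 - 2*x*y + 6*x - 6*y**2 - 28*y - 48.
Scan x_0 ∈ {−4, ..., 4}. For each x_0, f_y(x_0, y) is a polynomial in y; find its integer roots y ∈ {−4, ..., 4}, then test f_x and f at those candidates.
  x = -4: f_y(-4, y) = -6*y**2 - 20*y - 104; no integer root y with |y| ≤ 4.
  x = -3: f_y(-3, y) = -6*y**2 - 22*y - 84; no integer root y with |y| ≤ 4.
  x = -2: f_y(-2, y) = -6*y**2 - 24*y - 68; no integer root y with |y| ≤ 4.
  x = -1: f_y(-1, y) = -6*y**2 - 26*y - 56; no integer root y with |y| ≤ 4.
  x = 0: f_y(0, y) = -6*y**2 - 28*y - 48; no integer root y with |y| ≤ 4.
  x = 1: f_y(1, y) = -6*y**2 - 30*y - 44; no integer root y with |y| ≤ 4.
  x = 2: f_y(2, y) = -6*y**2 - 32*y - 44; no integer root y with |y| ≤ 4.
  x = 3: f_y(3, y) = -6*y**2 - 34*y - 48; vanishes at y ∈ {-3}. (3, -3): f_x = 0, f = 0 — SINGULAR.
  x = 4: f_y(4, y) = -6*y**2 - 36*y - 56; no integer root y with |y| ≤ 4.
Only singular point on the grid: (3, -3).
Classify: substitute x = 3 + u, y = -3 + v and expand: f = -2*u**2*v - u**2 - u*v**2 - 2*v**3 + v**2.
No constant or linear terms (consistent with a singular point). Quadratic part: -u**2 + v**2. Cubic part: -2*u**2*v - u*v**2 - 2*v**3.
The quadratic part v**2 - u**2 = (v − u)(v + u) splits into two distinct linear factors, so there are two distinct tangent lines y − -3 = ±(x − 3) — this is a node (ordinary double point).
Classification: node.


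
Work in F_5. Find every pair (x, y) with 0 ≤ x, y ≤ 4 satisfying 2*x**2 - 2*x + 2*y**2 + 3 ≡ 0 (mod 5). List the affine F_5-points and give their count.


Affine F_5-points: {(0, 1), (0, 4), (1, 1), (1, 4), (2, 2), (2, 3), (3, 0), (4, 2), (4, 3)}; count = 9.

For each of the 25 pairs (x, y) ∈ F_5², evaluate f(x, y) mod 5. Record the zeros.
  x = 0: [0↦3, 1↦0, 2↦1, 3↦1, 4↦0]  zeros at y ∈ {1, 4}
  x = 1: [0↦3, 1↦0, 2↦1, 3↦1, 4↦0]  zeros at y ∈ {1, 4}
  x = 2: [0↦2, 1↦4, 2↦0, 3↦0, 4↦4]  zeros at y ∈ {2, 3}
  x = 3: [0↦0, 1↦2, 2↦3, 3↦3, 4↦2]  zeros at y ∈ {0}
  x = 4: [0↦2, 1↦4, 2↦0, 3↦0, 4↦4]  zeros at y ∈ {2, 3}
Collecting zeros: affine points = {(0, 1), (0, 4), (1, 1), (1, 4), (2, 2), (2, 3), (3, 0), (4, 2), (4, 3)}.
Total count |C(F_5)_aff| = 9.


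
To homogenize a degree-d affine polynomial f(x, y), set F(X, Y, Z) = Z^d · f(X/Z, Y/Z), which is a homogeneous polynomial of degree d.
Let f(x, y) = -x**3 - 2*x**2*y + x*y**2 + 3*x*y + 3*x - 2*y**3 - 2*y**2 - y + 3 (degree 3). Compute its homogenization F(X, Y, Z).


F(X, Y, Z) = -X**3 - 2*X**2*Y + X*Y**2 + 3*X*Y*Z + 3*X*Z**2 - 2*Y**3 - 2*Y**2*Z - Y*Z**2 + 3*Z**3

deg(f) = 3.
Substitute x = X/Z, y = Y/Z into f, then multiply by Z^3.
  monomial -1·x^3·y^0 ↦ -1·X^3·Y^0·Z^0.
  monomial -2·x^2·y^1 ↦ -2·X^2·Y^1·Z^0.
  monomial 1·x^1·y^2 ↦ 1·X^1·Y^2·Z^0.
  monomial 3·x^1·y^1 ↦ 3·X^1·Y^1·Z^1.
  monomial 3·x^1·y^0 ↦ 3·X^1·Y^0·Z^2.
  monomial -2·x^0·y^3 ↦ -2·X^0·Y^3·Z^0.
  monomial -2·x^0·y^2 ↦ -2·X^0·Y^2·Z^1.
  monomial -1·x^0·y^1 ↦ -1·X^0·Y^1·Z^2.
  monomial 3·x^0·y^0 ↦ 3·X^0·Y^0·Z^3.
Collecting: F(X, Y, Z) = -X**3 - 2*X**2*Y + X*Y**2 + 3*X*Y*Z + 3*X*Z**2 - 2*Y**3 - 2*Y**2*Z - Y*Z**2 + 3*Z**3.


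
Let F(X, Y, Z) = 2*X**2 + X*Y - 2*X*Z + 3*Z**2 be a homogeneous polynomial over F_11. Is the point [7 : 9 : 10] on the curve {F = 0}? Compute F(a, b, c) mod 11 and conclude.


F(7,9,10) ≡ 2 (mod 11); P is NOT on the curve.

Evaluate F(7, 9, 10) term-by-term (mod 11).
  2*X**2 ↦ 2·49·1·1 = 98
  X*Y ↦ 1·7·9·1 = 63
  -2*X*Z ↦ -2·7·1·10 = -140
  3*Z**2 ↦ 3·1·1·100 = 300
Sum: F(7, 9, 10) = (98) + (63) + (-140) + (300) = 321.
Reducing mod 11: 321 ≡ 2 (mod 11).
Since F(a, b, c) ≡ 2 ≠ 0 (mod 11), P does NOT lie on the curve.


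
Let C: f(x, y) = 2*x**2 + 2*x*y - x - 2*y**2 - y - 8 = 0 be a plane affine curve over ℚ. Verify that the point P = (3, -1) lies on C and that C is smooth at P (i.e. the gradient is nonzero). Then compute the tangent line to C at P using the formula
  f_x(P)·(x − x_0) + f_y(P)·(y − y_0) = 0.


Tangent line at P: 9*x + 9*y - 18 = 0.

Step 1: f(3, -1) = 0, so P lies on C.
Step 2: partial derivatives
  f_x(x, y) = 4*x + 2*y - 1, f_y(x, y) = 2*x - 4*y - 1.
  f_x(P) = 9, f_y(P) = 9 (gradient nonzero, so P is smooth).
Step 3: tangent line at P: 9·(x − 3) + 9·(y − -1) = 0.
Expanding: 9*x + 9*y - 18 = 0.


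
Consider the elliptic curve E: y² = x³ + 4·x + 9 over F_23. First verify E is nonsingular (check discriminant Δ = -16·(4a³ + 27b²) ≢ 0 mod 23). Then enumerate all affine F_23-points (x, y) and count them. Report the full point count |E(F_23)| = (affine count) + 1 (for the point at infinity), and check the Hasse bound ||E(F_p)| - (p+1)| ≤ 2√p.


Affine points = {(0, 3), (0, 20), (2, 5), (2, 18), (3, 5), (3, 18), (5, 4), (5, 19), (7, 9), (7, 14), (8, 1), (8, 22), (11, 2), (11, 21), (13, 2), (13, 21), (14, 7), (14, 16), (16, 11), (16, 12), (18, 5), (18, 18), (20, 4), (20, 19), (21, 4), (21, 19), (22, 2), (22, 21)}; affine count = 28; |E(F_23)| = 29.

Discriminant check: Δ ∝ 4a³ + 27b² = 4·4³ + 27·9² = 4·64 + 27·81 ≡ 5 (mod 23). Nonzero ⇒ E is nonsingular.
For each x ∈ F_23, compute rhs = x³ + 4·x + 9 mod 23, then count y ∈ F_23 with y² ≡ rhs.
  x = 0: rhs = 9, matching y values: 3, 20 (2 points).
  x = 1: rhs = 14, matching y values: none (0 points).
  x = 2: rhs = 2, matching y values: 5, 18 (2 points).
  x = 3: rhs = 2, matching y values: 5, 18 (2 points).
  x = 4: rhs = 20, matching y values: none (0 points).
  x = 5: rhs = 16, matching y values: 4, 19 (2 points).
  x = 6: rhs = 19, matching y values: none (0 points).
  x = 7: rhs = 12, matching y values: 9, 14 (2 points).
  x = 8: rhs = 1, matching y values: 1, 22 (2 points).
  x = 9: rhs = 15, matching y values: none (0 points).
  x = 10: rhs = 14, matching y values: none (0 points).
  x = 11: rhs = 4, matching y values: 2, 21 (2 points).
  x = 12: rhs = 14, matching y values: none (0 points).
  x = 13: rhs = 4, matching y values: 2, 21 (2 points).
  x = 14: rhs = 3, matching y values: 7, 16 (2 points).
  x = 15: rhs = 17, matching y values: none (0 points).
  x = 16: rhs = 6, matching y values: 11, 12 (2 points).
  x = 17: rhs = 22, matching y values: none (0 points).
  x = 18: rhs = 2, matching y values: 5, 18 (2 points).
  x = 19: rhs = 21, matching y values: none (0 points).
  x = 20: rhs = 16, matching y values: 4, 19 (2 points).
  x = 21: rhs = 16, matching y values: 4, 19 (2 points).
  x = 22: rhs = 4, matching y values: 2, 21 (2 points).
Total affine count: 28.
Full point count |E(F_23)| = 28 + 1 = 29.
Hasse bound: |29 − (23+1)| = |5| = 5 ≤ 2√23 ≈ 9.5917 ✓.


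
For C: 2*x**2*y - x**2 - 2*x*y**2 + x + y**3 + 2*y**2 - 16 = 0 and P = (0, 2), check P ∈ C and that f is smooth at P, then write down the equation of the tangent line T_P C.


Tangent line at P: -7*x + 20*y - 40 = 0.

Step 1: f(0, 2) = 0, so P lies on C.
Step 2: partial derivatives
  f_x(x, y) = 4*x*y - 2*x - 2*y**2 + 1, f_y(x, y) = 2*x**2 - 4*x*y + 3*y**2 + 4*y.
  f_x(P) = -7, f_y(P) = 20 (gradient nonzero, so P is smooth).
Step 3: tangent line at P: -7·(x − 0) + 20·(y − 2) = 0.
Expanding: -7*x + 20*y - 40 = 0.


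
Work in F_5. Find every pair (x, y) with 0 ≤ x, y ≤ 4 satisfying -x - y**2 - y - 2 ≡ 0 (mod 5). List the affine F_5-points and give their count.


Affine F_5-points: {(1, 1), (1, 3), (2, 2), (3, 0), (3, 4)}; count = 5.

For each of the 25 pairs (x, y) ∈ F_5², evaluate f(x, y) mod 5. Record the zeros.
  x = 0: [0↦3, 1↦1, 2↦2, 3↦1, 4↦3]  zeros at y ∈ ∅
  x = 1: [0↦2, 1↦0, 2↦1, 3↦0, 4↦2]  zeros at y ∈ {1, 3}
  x = 2: [0↦1, 1↦4, 2↦0, 3↦4, 4↦1]  zeros at y ∈ {2}
  x = 3: [0↦0, 1↦3, 2↦4, 3↦3, 4↦0]  zeros at y ∈ {0, 4}
  x = 4: [0↦4, 1↦2, 2↦3, 3↦2, 4↦4]  zeros at y ∈ ∅
Collecting zeros: affine points = {(1, 1), (1, 3), (2, 2), (3, 0), (3, 4)}.
Total count |C(F_5)_aff| = 5.


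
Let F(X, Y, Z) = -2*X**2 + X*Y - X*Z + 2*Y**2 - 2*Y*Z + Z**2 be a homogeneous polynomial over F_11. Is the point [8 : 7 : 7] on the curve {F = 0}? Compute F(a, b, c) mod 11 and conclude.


F(8,7,7) ≡ 9 (mod 11); P is NOT on the curve.

Evaluate F(8, 7, 7) term-by-term (mod 11).
  -2*X**2 ↦ -2·64·1·1 = -128
  X*Y ↦ 1·8·7·1 = 56
  -X*Z ↦ -1·8·1·7 = -56
  2*Y**2 ↦ 2·1·49·1 = 98
  -2*Y*Z ↦ -2·1·7·7 = -98
  Z**2 ↦ 1·1·1·49 = 49
Sum: F(8, 7, 7) = (-128) + (56) + (-56) + (98) + (-98) + (49) = -79.
Reducing mod 11: -79 ≡ 9 (mod 11).
Since F(a, b, c) ≡ 9 ≠ 0 (mod 11), P does NOT lie on the curve.


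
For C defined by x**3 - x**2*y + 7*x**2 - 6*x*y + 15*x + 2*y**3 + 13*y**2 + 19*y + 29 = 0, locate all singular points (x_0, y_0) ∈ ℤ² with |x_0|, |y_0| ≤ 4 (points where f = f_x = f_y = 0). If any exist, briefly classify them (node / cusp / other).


Singular points: {(-3, -2)}; classification: cusp.

Compute partial derivatives:
  f_x = 3*x**2 - 2*x*y + 14*x - 6*y + 15.
  f_y = -x**2 - 6*x + 6*y**2 + 26*y + 19.
Scan x_0 ∈ {−4, ..., 4}. For each x_0, f_y(x_0, y) is a polynomial in y; find its integer roots y ∈ {−4, ..., 4}, then test f_x and f at those candidates.
  x = -4: f_y(-4, y) = 6*y**2 + 26*y + 27; no integer root y with |y| ≤ 4.
  x = -3: f_y(-3, y) = 6*y**2 + 26*y + 28; vanishes at y ∈ {-2}. (-3, -2): f_x = 0, f = 0 — SINGULAR.
  x = -2: f_y(-2, y) = 6*y**2 + 26*y + 27; no integer root y with |y| ≤ 4.
  x = -1: f_y(-1, y) = 6*y**2 + 26*y + 24; vanishes at y ∈ {-3}. (-1, -3): f_x = 16 ≠ 0.
  x = 0: f_y(0, y) = 6*y**2 + 26*y + 19; no integer root y with |y| ≤ 4.
  x = 1: f_y(1, y) = 6*y**2 + 26*y + 12; no integer root y with |y| ≤ 4.
  x = 2: f_y(2, y) = 6*y**2 + 26*y + 3; no integer root y with |y| ≤ 4.
  x = 3: f_y(3, y) = 6*y**2 + 26*y - 8; no integer root y with |y| ≤ 4.
  x = 4: f_y(4, y) = 6*y**2 + 26*y - 21; no integer root y with |y| ≤ 4.
Only singular point on the grid: (-3, -2).
Classify: substitute x = -3 + u, y = -2 + v and expand: f = u**3 - u**2*v + 2*v**3 + v**2.
No constant or linear terms (consistent with a singular point). Quadratic part: v**2. Cubic part: u**3 - u**2*v + 2*v**3.
The quadratic part v**2 is a perfect square, so there is a single (double) tangent line v = 0, i.e. y = -2. Restricting the cubic part to that line (v = 0) leaves u**3 ≠ 0, so f is not divisible by v and the branch is v² ≈ -u**3 to lowest order — this is a cusp.
Classification: cusp.


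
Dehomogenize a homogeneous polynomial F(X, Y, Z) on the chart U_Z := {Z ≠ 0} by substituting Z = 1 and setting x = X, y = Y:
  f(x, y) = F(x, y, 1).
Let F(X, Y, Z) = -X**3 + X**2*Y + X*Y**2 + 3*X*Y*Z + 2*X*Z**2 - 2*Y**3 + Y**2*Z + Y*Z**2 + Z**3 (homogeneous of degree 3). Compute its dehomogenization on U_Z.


f(x, y) = -x**3 + x**2*y + x*y**2 + 3*x*y + 2*x - 2*y**3 + y**2 + y + 1

On U_Z we set Z = 1. Each monomial c·X^i·Y^j·Z^k in F becomes c·x^i·y^j·1^k = c·x^i·y^j.
Substituting Z = 1: F(X, Y, 1) = -x**3 + x**2*y + x*y**2 + 3*x*y + 2*x - 2*y**3 + y**2 + y + 1.
Note: deg(f) ≤ deg(F) = 3; strict inequality happens when F is divisible by Z (lost terms).


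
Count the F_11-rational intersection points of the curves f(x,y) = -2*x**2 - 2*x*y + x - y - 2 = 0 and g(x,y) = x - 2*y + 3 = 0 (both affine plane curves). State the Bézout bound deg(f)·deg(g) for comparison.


Common zeros: {(6, 10)}; count = 1; Bézout bound = 2.

deg(f) = 2, deg(g) = 1, so Bézout bound = 2.
Scan x ∈ F_11. For each x, list the y ∈ F_11 with f(x, y) ≡ 0 and those with g(x, y) ≡ 0 (mod 11); the common zeros in that column are the intersection.
  x = 0: f ≡ 0 at y ∈ {9}; g ≡ 0 at y ∈ {7}; common: ∅.
  x = 1: f ≡ 0 at y ∈ {10}; g ≡ 0 at y ∈ {2}; common: ∅.
  x = 2: f ≡ 0 at y ∈ {5}; g ≡ 0 at y ∈ {8}; common: ∅.
  x = 3: f ≡ 0 at y ∈ {7}; g ≡ 0 at y ∈ {3}; common: ∅.
  x = 4: f ≡ 0 at y ∈ {4}; g ≡ 0 at y ∈ {9}; common: ∅.
  x = 5: f ≡ 0 at y ∈ ∅; g ≡ 0 at y ∈ {4}; common: ∅.
  x = 6: f ≡ 0 at y ∈ {10}; g ≡ 0 at y ∈ {10}; common: {10}.
  x = 7: f ≡ 0 at y ∈ {7}; g ≡ 0 at y ∈ {5}; common: ∅.
  x = 8: f ≡ 0 at y ∈ {9}; g ≡ 0 at y ∈ {0}; common: ∅.
  x = 9: f ≡ 0 at y ∈ {4}; g ≡ 0 at y ∈ {6}; common: ∅.
  x = 10: f ≡ 0 at y ∈ {5}; g ≡ 0 at y ∈ {1}; common: ∅.
Collecting: common zeros = {(6, 10)}, so the count is 1.
Comparison with the Bézout bound: 1 ≤ 2 = deg(f)·deg(g), as expected for curves with no common component (the affine F_11-count falls short of the bound because intersections may lie at infinity, over extension fields, or carry multiplicity).


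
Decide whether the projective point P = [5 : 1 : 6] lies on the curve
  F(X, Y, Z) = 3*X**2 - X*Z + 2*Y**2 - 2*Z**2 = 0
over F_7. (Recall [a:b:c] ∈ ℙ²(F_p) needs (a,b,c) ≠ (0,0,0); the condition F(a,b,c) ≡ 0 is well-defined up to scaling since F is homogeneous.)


F(5,1,6) ≡ 3 (mod 7); P is NOT on the curve.

Evaluate F(5, 1, 6) term-by-term (mod 7).
  3*X**2 ↦ 3·25·1·1 = 75
  -X*Z ↦ -1·5·1·6 = -30
  2*Y**2 ↦ 2·1·1·1 = 2
  -2*Z**2 ↦ -2·1·1·36 = -72
Sum: F(5, 1, 6) = (75) + (-30) + (2) + (-72) = -25.
Reducing mod 7: -25 ≡ 3 (mod 7).
Since F(a, b, c) ≡ 3 ≠ 0 (mod 7), P does NOT lie on the curve.


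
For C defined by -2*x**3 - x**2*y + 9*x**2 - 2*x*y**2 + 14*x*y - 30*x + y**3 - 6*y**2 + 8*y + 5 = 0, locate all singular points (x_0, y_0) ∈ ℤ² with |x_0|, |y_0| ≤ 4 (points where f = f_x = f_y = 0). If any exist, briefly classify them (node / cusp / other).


Singular points: {(1, 3)}; classification: cusp.

Compute partial derivatives:
  f_x = -6*x**2 - 2*x*y + 18*x - 2*y**2 + 14*y - 30.
  f_y = -x**2 - 4*x*y + 14*x + 3*y**2 - 12*y + 8.
Scan x_0 ∈ {−4, ..., 4}. For each x_0, f_y(x_0, y) is a polynomial in y; find its integer roots y ∈ {−4, ..., 4}, then test f_x and f at those candidates.
  x = -4: f_y(-4, y) = 3*y**2 + 4*y - 64; vanishes at y ∈ {4}. (-4, 4): f_x = -142 ≠ 0.
  x = -3: f_y(-3, y) = 3*y**2 - 43; no integer root y with |y| ≤ 4.
  x = -2: f_y(-2, y) = 3*y**2 - 4*y - 24; no integer root y with |y| ≤ 4.
  x = -1: f_y(-1, y) = 3*y**2 - 8*y - 7; no integer root y with |y| ≤ 4.
  x = 0: f_y(0, y) = 3*y**2 - 12*y + 8; no integer root y with |y| ≤ 4.
  x = 1: f_y(1, y) = 3*y**2 - 16*y + 21; vanishes at y ∈ {3}. (1, 3): f_x = 0, f = 0 — SINGULAR.
  x = 2: f_y(2, y) = 3*y**2 - 20*y + 32; vanishes at y ∈ {4}. (2, 4): f_x = -10 ≠ 0.
  x = 3: f_y(3, y) = 3*y**2 - 24*y + 41; no integer root y with |y| ≤ 4.
  x = 4: f_y(4, y) = 3*y**2 - 28*y + 48; no integer root y with |y| ≤ 4.
Only singular point on the grid: (1, 3).
Classify: substitute x = 1 + u, y = 3 + v and expand: f = -2*u**3 - u**2*v - 2*u*v**2 + v**3 + v**2.
No constant or linear terms (consistent with a singular point). Quadratic part: v**2. Cubic part: -2*u**3 - u**2*v - 2*u*v**2 + v**3.
The quadratic part v**2 is a perfect square, so there is a single (double) tangent line v = 0, i.e. y = 3. Restricting the cubic part to that line (v = 0) leaves -2*u**3 ≠ 0, so f is not divisible by v and the branch is v² ≈ 2*u**3 to lowest order — this is a cusp.
Classification: cusp.


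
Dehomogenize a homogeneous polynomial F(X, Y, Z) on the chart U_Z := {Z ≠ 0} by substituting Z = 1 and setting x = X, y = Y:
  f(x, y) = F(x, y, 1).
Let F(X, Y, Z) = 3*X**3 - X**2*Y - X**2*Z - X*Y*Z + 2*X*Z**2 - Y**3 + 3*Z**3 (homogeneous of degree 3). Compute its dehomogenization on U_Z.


f(x, y) = 3*x**3 - x**2*y - x**2 - x*y + 2*x - y**3 + 3

On U_Z we set Z = 1. Each monomial c·X^i·Y^j·Z^k in F becomes c·x^i·y^j·1^k = c·x^i·y^j.
Substituting Z = 1: F(X, Y, 1) = 3*x**3 - x**2*y - x**2 - x*y + 2*x - y**3 + 3.
Note: deg(f) ≤ deg(F) = 3; strict inequality happens when F is divisible by Z (lost terms).


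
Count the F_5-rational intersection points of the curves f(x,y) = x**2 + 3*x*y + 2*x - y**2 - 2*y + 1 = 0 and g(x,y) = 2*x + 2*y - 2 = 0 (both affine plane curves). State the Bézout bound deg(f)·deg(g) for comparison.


Common zeros: ∅; count = 0; Bézout bound = 2.

deg(f) = 2, deg(g) = 1, so Bézout bound = 2.
Scan x ∈ F_5. For each x, list the y ∈ F_5 with f(x, y) ≡ 0 and those with g(x, y) ≡ 0 (mod 5); the common zeros in that column are the intersection.
  x = 0: f ≡ 0 at y ∈ ∅; g ≡ 0 at y ∈ {1}; common: ∅.
  x = 1: f ≡ 0 at y ∈ ∅; g ≡ 0 at y ∈ {0}; common: ∅.
  x = 2: f ≡ 0 at y ∈ ∅; g ≡ 0 at y ∈ {4}; common: ∅.
  x = 3: f ≡ 0 at y ∈ ∅; g ≡ 0 at y ∈ {3}; common: ∅.
  x = 4: f ≡ 0 at y ∈ {0}; g ≡ 0 at y ∈ {2}; common: ∅.
Collecting: common zeros = ∅, so the count is 0.
Comparison with the Bézout bound: 0 ≤ 2 = deg(f)·deg(g), as expected for curves with no common component (the affine F_5-count falls short of the bound because intersections may lie at infinity, over extension fields, or carry multiplicity).


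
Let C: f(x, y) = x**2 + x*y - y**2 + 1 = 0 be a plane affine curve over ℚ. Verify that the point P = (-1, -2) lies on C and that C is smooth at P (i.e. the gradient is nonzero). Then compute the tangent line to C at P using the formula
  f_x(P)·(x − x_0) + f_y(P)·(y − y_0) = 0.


Tangent line at P: -4*x + 3*y + 2 = 0.

Step 1: f(-1, -2) = 0, so P lies on C.
Step 2: partial derivatives
  f_x(x, y) = 2*x + y, f_y(x, y) = x - 2*y.
  f_x(P) = -4, f_y(P) = 3 (gradient nonzero, so P is smooth).
Step 3: tangent line at P: -4·(x − -1) + 3·(y − -2) = 0.
Expanding: -4*x + 3*y + 2 = 0.


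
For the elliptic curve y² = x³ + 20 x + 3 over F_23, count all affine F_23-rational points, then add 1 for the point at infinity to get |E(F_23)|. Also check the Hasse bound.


Affine points = {(0, 7), (0, 16), (1, 1), (1, 22), (4, 3), (4, 20), (7, 7), (7, 16), (8, 10), (8, 13), (11, 6), (11, 17), (12, 4), (12, 19), (16, 7), (16, 16), (17, 9), (17, 14), (18, 10), (18, 13), (20, 10), (20, 13), (21, 1), (21, 22)}; affine count = 24; |E(F_23)| = 25.

Discriminant check: Δ ∝ 4a³ + 27b² = 4·20³ + 27·3² = 4·8000 + 27·9 ≡ 20 (mod 23). Nonzero ⇒ E is nonsingular.
For each x ∈ F_23, compute rhs = x³ + 20·x + 3 mod 23, then count y ∈ F_23 with y² ≡ rhs.
  x = 0: rhs = 3, matching y values: 7, 16 (2 points).
  x = 1: rhs = 1, matching y values: 1, 22 (2 points).
  x = 2: rhs = 5, matching y values: none (0 points).
  x = 3: rhs = 21, matching y values: none (0 points).
  x = 4: rhs = 9, matching y values: 3, 20 (2 points).
  x = 5: rhs = 21, matching y values: none (0 points).
  x = 6: rhs = 17, matching y values: none (0 points).
  x = 7: rhs = 3, matching y values: 7, 16 (2 points).
  x = 8: rhs = 8, matching y values: 10, 13 (2 points).
  x = 9: rhs = 15, matching y values: none (0 points).
  x = 10: rhs = 7, matching y values: none (0 points).
  x = 11: rhs = 13, matching y values: 6, 17 (2 points).
  x = 12: rhs = 16, matching y values: 4, 19 (2 points).
  x = 13: rhs = 22, matching y values: none (0 points).
  x = 14: rhs = 14, matching y values: none (0 points).
  x = 15: rhs = 21, matching y values: none (0 points).
  x = 16: rhs = 3, matching y values: 7, 16 (2 points).
  x = 17: rhs = 12, matching y values: 9, 14 (2 points).
  x = 18: rhs = 8, matching y values: 10, 13 (2 points).
  x = 19: rhs = 20, matching y values: none (0 points).
  x = 20: rhs = 8, matching y values: 10, 13 (2 points).
  x = 21: rhs = 1, matching y values: 1, 22 (2 points).
  x = 22: rhs = 5, matching y values: none (0 points).
Total affine count: 24.
Full point count |E(F_23)| = 24 + 1 = 25.
Hasse bound: |25 − (23+1)| = |1| = 1 ≤ 2√23 ≈ 9.5917 ✓.


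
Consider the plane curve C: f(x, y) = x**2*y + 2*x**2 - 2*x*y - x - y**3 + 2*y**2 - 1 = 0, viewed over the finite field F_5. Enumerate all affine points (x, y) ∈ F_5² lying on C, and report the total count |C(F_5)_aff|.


Affine F_5-points: {(0, 1), (0, 3), (1, 0), (1, 1), (2, 0), (2, 2), (3, 2)}; count = 7.

For each of the 25 pairs (x, y) ∈ F_5², evaluate f(x, y) mod 5. Record the zeros.
  x = 0: [0↦4, 1↦0, 2↦4, 3↦0, 4↦2]  zeros at y ∈ {1, 3}
  x = 1: [0↦0, 1↦0, 2↦3, 3↦3, 4↦4]  zeros at y ∈ {0, 1}
  x = 2: [0↦0, 1↦1, 2↦0, 3↦1, 4↦3]  zeros at y ∈ {0, 2}
  x = 3: [0↦4, 1↦3, 2↦0, 3↦4, 4↦4]  zeros at y ∈ {2}
  x = 4: [0↦2, 1↦1, 2↦3, 3↦2, 4↦2]  zeros at y ∈ ∅
Collecting zeros: affine points = {(0, 1), (0, 3), (1, 0), (1, 1), (2, 0), (2, 2), (3, 2)}.
Total count |C(F_5)_aff| = 7.


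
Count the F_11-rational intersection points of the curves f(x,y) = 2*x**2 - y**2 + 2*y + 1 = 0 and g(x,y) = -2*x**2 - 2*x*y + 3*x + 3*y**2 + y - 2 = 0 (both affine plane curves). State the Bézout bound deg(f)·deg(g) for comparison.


Common zeros: {(3, 9), (4, 0)}; count = 2; Bézout bound = 4.

deg(f) = 2, deg(g) = 2, so Bézout bound = 4.
Scan x ∈ F_11. For each x, list the y ∈ F_11 with f(x, y) ≡ 0 and those with g(x, y) ≡ 0 (mod 11); the common zeros in that column are the intersection.
  x = 0: f ≡ 0 at y ∈ ∅; g ≡ 0 at y ∈ {8, 10}; common: ∅.
  x = 1: f ≡ 0 at y ∈ {3, 10}; g ≡ 0 at y ∈ ∅; common: ∅.
  x = 2: f ≡ 0 at y ∈ ∅; g ≡ 0 at y ∈ ∅; common: ∅.
  x = 3: f ≡ 0 at y ∈ {4, 9}; g ≡ 0 at y ∈ {0, 9}; common: {9}.
  x = 4: f ≡ 0 at y ∈ {0, 2}; g ≡ 0 at y ∈ {0, 6}; common: {0}.
  x = 5: f ≡ 0 at y ∈ ∅; g ≡ 0 at y ∈ ∅; common: ∅.
  x = 6: f ≡ 0 at y ∈ ∅; g ≡ 0 at y ∈ {2, 9}; common: ∅.
  x = 7: f ≡ 0 at y ∈ {0, 2}; g ≡ 0 at y ∈ ∅; common: ∅.
  x = 8: f ≡ 0 at y ∈ {4, 9}; g ≡ 0 at y ∈ {6, 10}; common: ∅.
  x = 9: f ≡ 0 at y ∈ ∅; g ≡ 0 at y ∈ ∅; common: ∅.
  x = 10: f ≡ 0 at y ∈ {3, 10}; g ≡ 0 at y ∈ {2, 8}; common: ∅.
Collecting: common zeros = {(3, 9), (4, 0)}, so the count is 2.
Comparison with the Bézout bound: 2 ≤ 4 = deg(f)·deg(g), as expected for curves with no common component (the affine F_11-count falls short of the bound because intersections may lie at infinity, over extension fields, or carry multiplicity).


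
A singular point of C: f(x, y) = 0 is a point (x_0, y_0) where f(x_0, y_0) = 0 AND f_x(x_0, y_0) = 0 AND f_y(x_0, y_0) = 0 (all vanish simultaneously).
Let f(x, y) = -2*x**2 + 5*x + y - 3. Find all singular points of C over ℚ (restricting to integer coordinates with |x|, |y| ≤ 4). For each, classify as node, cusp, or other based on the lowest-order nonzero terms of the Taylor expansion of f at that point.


No singular points in the scanned grid; C is smooth there.

Compute partial derivatives:
  f_x = 5 - 4*x.
  f_y = 1.
f_y = 1 is a nonzero constant, so f_y never vanishes: no point (x, y) can satisfy f = f_x = f_y = 0. In particular no (x, y) ∈ {−4, ..., 4}² is singular; the curve is smooth.


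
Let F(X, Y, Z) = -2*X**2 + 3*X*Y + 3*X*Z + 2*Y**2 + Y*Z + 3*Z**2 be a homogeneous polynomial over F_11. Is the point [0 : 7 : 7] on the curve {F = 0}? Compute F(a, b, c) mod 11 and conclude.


F(0,7,7) ≡ 8 (mod 11); P is NOT on the curve.

Evaluate F(0, 7, 7) term-by-term (mod 11).
  -2*X**2 ↦ -2·0·1·1 = 0
  3*X*Y ↦ 3·0·7·1 = 0
  3*X*Z ↦ 3·0·1·7 = 0
  2*Y**2 ↦ 2·1·49·1 = 98
  Y*Z ↦ 1·1·7·7 = 49
  3*Z**2 ↦ 3·1·1·49 = 147
Sum: F(0, 7, 7) = (0) + (0) + (0) + (98) + (49) + (147) = 294.
Reducing mod 11: 294 ≡ 8 (mod 11).
Since F(a, b, c) ≡ 8 ≠ 0 (mod 11), P does NOT lie on the curve.


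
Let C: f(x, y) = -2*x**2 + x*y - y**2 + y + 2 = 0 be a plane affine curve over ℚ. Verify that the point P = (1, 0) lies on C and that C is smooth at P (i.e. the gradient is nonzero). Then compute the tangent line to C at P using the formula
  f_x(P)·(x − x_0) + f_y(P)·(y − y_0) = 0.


Tangent line at P: -4*x + 2*y + 4 = 0.

Step 1: f(1, 0) = 0, so P lies on C.
Step 2: partial derivatives
  f_x(x, y) = -4*x + y, f_y(x, y) = x - 2*y + 1.
  f_x(P) = -4, f_y(P) = 2 (gradient nonzero, so P is smooth).
Step 3: tangent line at P: -4·(x − 1) + 2·(y − 0) = 0.
Expanding: -4*x + 2*y + 4 = 0.


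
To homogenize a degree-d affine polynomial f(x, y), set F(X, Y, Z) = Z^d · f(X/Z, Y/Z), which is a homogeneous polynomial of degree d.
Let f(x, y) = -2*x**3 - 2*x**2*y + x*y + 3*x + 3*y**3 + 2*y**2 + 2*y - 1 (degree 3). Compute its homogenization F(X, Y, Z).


F(X, Y, Z) = -2*X**3 - 2*X**2*Y + X*Y*Z + 3*X*Z**2 + 3*Y**3 + 2*Y**2*Z + 2*Y*Z**2 - Z**3

deg(f) = 3.
Substitute x = X/Z, y = Y/Z into f, then multiply by Z^3.
  monomial -2·x^3·y^0 ↦ -2·X^3·Y^0·Z^0.
  monomial -2·x^2·y^1 ↦ -2·X^2·Y^1·Z^0.
  monomial 1·x^1·y^1 ↦ 1·X^1·Y^1·Z^1.
  monomial 3·x^1·y^0 ↦ 3·X^1·Y^0·Z^2.
  monomial 3·x^0·y^3 ↦ 3·X^0·Y^3·Z^0.
  monomial 2·x^0·y^2 ↦ 2·X^0·Y^2·Z^1.
  monomial 2·x^0·y^1 ↦ 2·X^0·Y^1·Z^2.
  monomial -1·x^0·y^0 ↦ -1·X^0·Y^0·Z^3.
Collecting: F(X, Y, Z) = -2*X**3 - 2*X**2*Y + X*Y*Z + 3*X*Z**2 + 3*Y**3 + 2*Y**2*Z + 2*Y*Z**2 - Z**3.


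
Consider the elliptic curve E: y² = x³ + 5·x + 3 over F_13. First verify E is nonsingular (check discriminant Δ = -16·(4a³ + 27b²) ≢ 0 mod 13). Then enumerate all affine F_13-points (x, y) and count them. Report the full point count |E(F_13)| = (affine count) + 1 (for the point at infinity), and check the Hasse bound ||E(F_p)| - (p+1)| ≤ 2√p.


Affine points = {(0, 4), (0, 9), (1, 3), (1, 10), (4, 3), (4, 10), (5, 6), (5, 7), (7, 2), (7, 11), (8, 3), (8, 10), (9, 6), (9, 7), (10, 0), (12, 6), (12, 7)}; affine count = 17; |E(F_13)| = 18.

Discriminant check: Δ ∝ 4a³ + 27b² = 4·5³ + 27·3² = 4·125 + 27·9 ≡ 2 (mod 13). Nonzero ⇒ E is nonsingular.
For each x ∈ F_13, compute rhs = x³ + 5·x + 3 mod 13, then count y ∈ F_13 with y² ≡ rhs.
  x = 0: rhs = 3, matching y values: 4, 9 (2 points).
  x = 1: rhs = 9, matching y values: 3, 10 (2 points).
  x = 2: rhs = 8, matching y values: none (0 points).
  x = 3: rhs = 6, matching y values: none (0 points).
  x = 4: rhs = 9, matching y values: 3, 10 (2 points).
  x = 5: rhs = 10, matching y values: 6, 7 (2 points).
  x = 6: rhs = 2, matching y values: none (0 points).
  x = 7: rhs = 4, matching y values: 2, 11 (2 points).
  x = 8: rhs = 9, matching y values: 3, 10 (2 points).
  x = 9: rhs = 10, matching y values: 6, 7 (2 points).
  x = 10: rhs = 0, matching y values: 0 (1 points).
  x = 11: rhs = 11, matching y values: none (0 points).
  x = 12: rhs = 10, matching y values: 6, 7 (2 points).
Total affine count: 17.
Full point count |E(F_13)| = 17 + 1 = 18.
Hasse bound: |18 − (13+1)| = |4| = 4 ≤ 2√13 ≈ 7.2111 ✓.
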